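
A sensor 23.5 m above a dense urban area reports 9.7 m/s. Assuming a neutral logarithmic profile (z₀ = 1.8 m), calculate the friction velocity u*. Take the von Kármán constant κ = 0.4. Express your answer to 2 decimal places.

Log law: V(z) = (u*/κ) · ln(z/z₀) ⇒ u* = κ · V / ln(z/z₀)
u* = 0.4 × 9.7 / ln(23.5/1.8) = 0.4 × 9.7 / 2.5692
   = 3.8800 / 2.5692 = 1.5102 m/s

u* ≈ 1.51 m/s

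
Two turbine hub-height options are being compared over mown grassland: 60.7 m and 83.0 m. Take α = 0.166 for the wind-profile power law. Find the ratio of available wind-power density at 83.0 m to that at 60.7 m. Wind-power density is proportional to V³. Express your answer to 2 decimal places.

Speed ratio: V_B/V_A = (z_B/z_A)^α = (83.0/60.7)^0.166 = (1.3674)^0.166 = 1.05331
Power-density ratio: P_B/P_A = (V_B/V_A)³ = (1.05331)³ = 1.16862

1.17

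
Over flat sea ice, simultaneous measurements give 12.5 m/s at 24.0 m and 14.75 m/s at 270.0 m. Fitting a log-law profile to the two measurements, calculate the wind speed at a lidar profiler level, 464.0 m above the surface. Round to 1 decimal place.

15.3 m/s

Log law: V ∝ ln(z/z₀). From the pair, with r = V₁/V₂ = 0.84746,
ln z₀ = (ln z₁ − r·ln z₂)/(1 − r) = (3.1781 − 0.84746×5.5984)/0.15254 = -10.2684 → z₀ = 0.00003471 m
V₃ = V₁ · ln(z₃/z₀)/ln(z₁/z₀) = 12.5 × 16.4083/13.4465 = 15.2533 m/s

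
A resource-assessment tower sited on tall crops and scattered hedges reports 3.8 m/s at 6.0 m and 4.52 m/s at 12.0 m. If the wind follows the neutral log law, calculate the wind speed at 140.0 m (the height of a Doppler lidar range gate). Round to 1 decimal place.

Log law: V ∝ ln(z/z₀). From the pair, with r = V₁/V₂ = 0.84071,
ln z₀ = (ln z₁ − r·ln z₂)/(1 − r) = (1.7918 − 0.84071×2.4849)/0.15929 = -1.8665 → z₀ = 0.1547 m
V₃ = V₁ · ln(z₃/z₀)/ln(z₁/z₀) = 3.8 × 6.8082/3.6583 = 7.0719 m/s

7.1 m/s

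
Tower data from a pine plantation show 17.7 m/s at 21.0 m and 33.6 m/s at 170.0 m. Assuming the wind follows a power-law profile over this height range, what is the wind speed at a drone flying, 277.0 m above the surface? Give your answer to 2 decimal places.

39.02 m/s

First find α: α = ln(V₂/V₁)/ln(z₂/z₁) = ln(33.6/17.7)/ln(170.0/21.0) = 0.64096/2.09128 = 0.3065
Extrapolate from 170.0 m to 277.0 m: V₃ = 33.6 × (277.0/170.0)^0.3065 = 33.6 × 1.1614 = 39.0234 m/s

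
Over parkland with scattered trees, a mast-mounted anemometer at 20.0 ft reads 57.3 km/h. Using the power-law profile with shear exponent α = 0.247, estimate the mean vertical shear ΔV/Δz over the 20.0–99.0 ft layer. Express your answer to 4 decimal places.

Power law: V₂ = V₁ · (z₂/z₁)^α = 57.3 × (4.9500)^0.247 = 85.0594 km/h
ΔV/Δz = (85.0594 − 57.3)/(99.0 − 20.0) = 27.7594/79.0000 = 0.35138 km/h/ft

0.3514 km/h/ft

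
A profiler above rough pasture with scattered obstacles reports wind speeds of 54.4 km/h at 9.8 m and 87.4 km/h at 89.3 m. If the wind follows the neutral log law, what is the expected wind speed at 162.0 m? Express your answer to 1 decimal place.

96.3 km/h

Log law: V ∝ ln(z/z₀). From the pair, with r = V₁/V₂ = 0.62243,
ln z₀ = (ln z₁ − r·ln z₂)/(1 − r) = (2.2824 − 0.62243×4.4920)/0.37757 = -1.3601 → z₀ = 0.2566 m
V₃ = V₁ · ln(z₃/z₀)/ln(z₁/z₀) = 54.4 × 6.4477/3.6425 = 96.2950 km/h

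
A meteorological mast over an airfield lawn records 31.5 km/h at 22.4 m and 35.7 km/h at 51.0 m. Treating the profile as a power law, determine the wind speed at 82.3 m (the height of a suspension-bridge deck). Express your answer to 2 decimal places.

38.40 km/h

First find α: α = ln(V₂/V₁)/ln(z₂/z₁) = ln(35.7/31.5)/ln(51.0/22.4) = 0.12516/0.82276 = 0.1521
Extrapolate from 51.0 m to 82.3 m: V₃ = 35.7 × (82.3/51.0)^0.1521 = 35.7 × 1.0755 = 38.3959 km/h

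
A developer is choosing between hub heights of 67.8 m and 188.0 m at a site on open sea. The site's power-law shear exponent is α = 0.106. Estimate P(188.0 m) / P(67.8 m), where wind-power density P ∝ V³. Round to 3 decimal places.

Speed ratio: V_B/V_A = (z_B/z_A)^α = (188.0/67.8)^0.106 = (2.7729)^0.106 = 1.11417
Power-density ratio: P_B/P_A = (V_B/V_A)³ = (1.11417)³ = 1.38309

1.383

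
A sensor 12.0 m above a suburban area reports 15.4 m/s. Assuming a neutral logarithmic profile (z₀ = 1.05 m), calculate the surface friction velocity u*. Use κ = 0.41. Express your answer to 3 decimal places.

Log law: V(z) = (u*/κ) · ln(z/z₀) ⇒ u* = κ · V / ln(z/z₀)
u* = 0.41 × 15.4 / ln(12.0/1.05) = 0.41 × 15.4 / 2.4361
   = 6.3140 / 2.4361 = 2.5918 m/s

u* ≈ 2.592 m/s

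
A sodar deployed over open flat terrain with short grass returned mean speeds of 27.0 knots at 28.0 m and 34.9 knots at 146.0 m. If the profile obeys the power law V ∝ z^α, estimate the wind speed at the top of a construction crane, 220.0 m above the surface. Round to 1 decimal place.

37.2 knots

First find α: α = ln(V₂/V₁)/ln(z₂/z₁) = ln(34.9/27.0)/ln(146.0/28.0) = 0.25665/1.65140 = 0.1554
Extrapolate from 146.0 m to 220.0 m: V₃ = 34.9 × (220.0/146.0)^0.1554 = 34.9 × 1.0658 = 37.1963 knots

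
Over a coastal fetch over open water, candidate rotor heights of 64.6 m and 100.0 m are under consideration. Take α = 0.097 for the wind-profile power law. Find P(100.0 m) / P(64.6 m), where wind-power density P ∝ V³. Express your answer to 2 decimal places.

1.14

Speed ratio: V_B/V_A = (z_B/z_A)^α = (100.0/64.6)^0.097 = (1.5480)^0.097 = 1.04330
Power-density ratio: P_B/P_A = (V_B/V_A)³ = (1.04330)³ = 1.13559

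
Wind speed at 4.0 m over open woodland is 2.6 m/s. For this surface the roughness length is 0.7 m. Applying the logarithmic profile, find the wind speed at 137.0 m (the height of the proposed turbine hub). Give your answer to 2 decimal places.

Log law: V(z) ∝ ln(z/z₀), so V₂/V₁ = ln(z₂/z₀) / ln(z₁/z₀).
ln(137.0/0.7) = 5.2767, ln(4.0/0.7) = 1.7430
V₂ = 2.6 × 5.2767/1.7430 = 2.6 × 3.0274 = 7.8712 m/s

7.87 m/s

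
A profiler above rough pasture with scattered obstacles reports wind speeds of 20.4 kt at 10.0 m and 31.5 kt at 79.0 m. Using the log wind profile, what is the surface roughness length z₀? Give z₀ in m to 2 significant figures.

Log law: V(z) ∝ ln(z/z₀). With r = V₁/V₂ = 20.4/31.5 = 0.64762,
r · ln(z₂/z₀) = ln(z₁/z₀) ⇒ ln z₀ = (ln z₁ − r·ln z₂)/(1 − r)
ln z₀ = (2.30259 − 0.64762×4.36945) / 0.35238 = -1.4960
z₀ = exp(-1.4960) = 0.2240 m

z₀ ≈ 0.22 m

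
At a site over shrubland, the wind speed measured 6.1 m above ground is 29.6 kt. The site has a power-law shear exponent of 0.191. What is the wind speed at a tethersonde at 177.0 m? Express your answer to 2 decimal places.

Power-law profile: V₂ = V₁ · (z₂/z₁)^α
V₂ = 29.6 × (177.0/6.1)^0.191 = 29.6 × (29.0164)^0.191
    = 29.6 × 1.9027 = 56.3192 kt

56.32 kt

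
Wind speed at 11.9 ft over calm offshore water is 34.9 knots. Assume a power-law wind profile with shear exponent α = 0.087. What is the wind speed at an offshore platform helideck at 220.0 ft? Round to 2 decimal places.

Power-law profile: V₂ = V₁ · (z₂/z₁)^α
V₂ = 34.9 × (220.0/11.9)^0.087 = 34.9 × (18.4874)^0.087
    = 34.9 × 1.2889 = 44.9825 knots

44.98 knots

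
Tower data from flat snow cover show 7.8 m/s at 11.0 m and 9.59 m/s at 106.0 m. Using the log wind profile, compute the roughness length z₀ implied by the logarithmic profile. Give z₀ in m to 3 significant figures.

Log law: V(z) ∝ ln(z/z₀). With r = V₁/V₂ = 7.8/9.59 = 0.81335,
r · ln(z₂/z₀) = ln(z₁/z₀) ⇒ ln z₀ = (ln z₁ − r·ln z₂)/(1 − r)
ln z₀ = (2.39790 − 0.81335×4.66344) / 0.18665 = -7.4743
z₀ = exp(-7.4743) = 0.0005675 m

z₀ ≈ 0.000567 m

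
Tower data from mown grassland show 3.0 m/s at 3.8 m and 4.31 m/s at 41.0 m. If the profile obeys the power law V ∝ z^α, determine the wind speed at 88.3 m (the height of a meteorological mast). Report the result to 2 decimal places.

First find α: α = ln(V₂/V₁)/ln(z₂/z₁) = ln(4.31/3.0)/ln(41.0/3.8) = 0.36233/2.37857 = 0.1523
Extrapolate from 41.0 m to 88.3 m: V₃ = 4.31 × (88.3/41.0)^0.1523 = 4.31 × 1.1240 = 4.8443 m/s

4.84 m/s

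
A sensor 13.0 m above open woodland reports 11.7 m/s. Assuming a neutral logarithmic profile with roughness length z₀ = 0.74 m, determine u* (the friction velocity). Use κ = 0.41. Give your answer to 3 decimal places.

Log law: V(z) = (u*/κ) · ln(z/z₀) ⇒ u* = κ · V / ln(z/z₀)
u* = 0.41 × 11.7 / ln(13.0/0.74) = 0.41 × 11.7 / 2.8661
   = 4.7970 / 2.8661 = 1.6737 m/s

u* ≈ 1.674 m/s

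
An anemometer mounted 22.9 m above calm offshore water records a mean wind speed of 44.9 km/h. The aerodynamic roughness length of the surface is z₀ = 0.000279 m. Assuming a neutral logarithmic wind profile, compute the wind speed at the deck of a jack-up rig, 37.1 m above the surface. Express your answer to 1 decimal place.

46.8 km/h

Log law: V(z) ∝ ln(z/z₀), so V₂/V₁ = ln(z₂/z₀) / ln(z₁/z₀).
ln(37.1/0.000279) = 11.7979, ln(22.9/0.000279) = 11.3154
V₂ = 44.9 × 11.7979/11.3154 = 44.9 × 1.0426 = 46.8145 km/h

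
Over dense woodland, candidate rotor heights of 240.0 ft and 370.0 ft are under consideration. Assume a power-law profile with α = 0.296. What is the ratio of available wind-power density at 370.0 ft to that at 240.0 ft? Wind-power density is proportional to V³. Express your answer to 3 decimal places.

1.469

Speed ratio: V_B/V_A = (z_B/z_A)^α = (370.0/240.0)^0.296 = (1.5417)^0.296 = 1.13670
Power-density ratio: P_B/P_A = (V_B/V_A)³ = (1.13670)³ = 1.46871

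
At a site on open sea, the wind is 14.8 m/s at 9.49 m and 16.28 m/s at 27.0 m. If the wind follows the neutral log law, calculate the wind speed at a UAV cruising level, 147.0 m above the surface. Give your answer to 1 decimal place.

18.7 m/s

Log law: V ∝ ln(z/z₀). From the pair, with r = V₁/V₂ = 0.90909,
ln z₀ = (ln z₁ − r·ln z₂)/(1 − r) = (2.2502 − 0.90909×3.2958)/0.09091 = -8.2057 → z₀ = 0.0002731 m
V₃ = V₁ · ln(z₃/z₀)/ln(z₁/z₀) = 14.8 × 13.1962/10.4560 = 18.6786 m/s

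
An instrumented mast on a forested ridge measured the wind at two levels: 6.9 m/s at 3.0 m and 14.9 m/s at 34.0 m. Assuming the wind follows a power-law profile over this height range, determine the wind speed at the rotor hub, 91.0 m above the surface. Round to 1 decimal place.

First find α: α = ln(V₂/V₁)/ln(z₂/z₁) = ln(14.9/6.9)/ln(34.0/3.0) = 0.76984/2.42775 = 0.3171
Extrapolate from 34.0 m to 91.0 m: V₃ = 14.9 × (91.0/34.0)^0.3171 = 14.9 × 1.3664 = 20.3595 m/s

20.4 m/s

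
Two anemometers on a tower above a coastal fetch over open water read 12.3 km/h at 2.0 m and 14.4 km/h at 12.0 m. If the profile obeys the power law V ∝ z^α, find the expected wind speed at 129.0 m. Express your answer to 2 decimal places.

17.75 km/h

First find α: α = ln(V₂/V₁)/ln(z₂/z₁) = ln(14.4/12.3)/ln(12.0/2.0) = 0.15763/1.79176 = 0.0880
Extrapolate from 12.0 m to 129.0 m: V₃ = 14.4 × (129.0/12.0)^0.0880 = 14.4 × 1.2324 = 17.7460 km/h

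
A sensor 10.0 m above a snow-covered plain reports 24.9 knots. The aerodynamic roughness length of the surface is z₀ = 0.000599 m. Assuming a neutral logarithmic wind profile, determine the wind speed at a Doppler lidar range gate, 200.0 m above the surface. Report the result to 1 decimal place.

32.6 knots

Log law: V(z) ∝ ln(z/z₀), so V₂/V₁ = ln(z₂/z₀) / ln(z₁/z₀).
ln(200.0/0.000599) = 12.7186, ln(10.0/0.000599) = 9.7228
V₂ = 24.9 × 12.7186/9.7228 = 24.9 × 1.3081 = 32.5720 knots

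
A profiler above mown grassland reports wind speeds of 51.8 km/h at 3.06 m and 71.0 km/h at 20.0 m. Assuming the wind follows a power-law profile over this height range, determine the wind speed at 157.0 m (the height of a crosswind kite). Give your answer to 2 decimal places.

First find α: α = ln(V₂/V₁)/ln(z₂/z₁) = ln(71.0/51.8)/ln(20.0/3.06) = 0.31529/1.87732 = 0.1679
Extrapolate from 20.0 m to 157.0 m: V₃ = 71.0 × (157.0/20.0)^0.1679 = 71.0 × 1.4135 = 100.3573 km/h

100.36 km/h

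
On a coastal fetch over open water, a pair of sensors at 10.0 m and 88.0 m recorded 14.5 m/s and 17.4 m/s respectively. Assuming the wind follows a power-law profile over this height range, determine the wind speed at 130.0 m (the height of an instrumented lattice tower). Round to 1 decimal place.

18.0 m/s

First find α: α = ln(V₂/V₁)/ln(z₂/z₁) = ln(17.4/14.5)/ln(88.0/10.0) = 0.18232/2.17475 = 0.0838
Extrapolate from 88.0 m to 130.0 m: V₃ = 17.4 × (130.0/88.0)^0.0838 = 17.4 × 1.0333 = 17.9786 m/s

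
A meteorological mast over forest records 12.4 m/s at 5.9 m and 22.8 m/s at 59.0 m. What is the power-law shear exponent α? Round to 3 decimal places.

α ≈ 0.265

Power law: V₂/V₁ = (z₂/z₁)^α ⇒ α = ln(V₂/V₁) / ln(z₂/z₁)
α = ln(22.8/12.4) / ln(59.0/5.9) = ln(1.8387) / ln(10.0000)
  = 0.60906 / 2.30259 = 0.26451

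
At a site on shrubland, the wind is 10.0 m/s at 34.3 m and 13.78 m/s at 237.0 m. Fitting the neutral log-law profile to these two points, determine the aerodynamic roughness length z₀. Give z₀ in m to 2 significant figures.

Log law: V(z) ∝ ln(z/z₀). With r = V₁/V₂ = 10.0/13.78 = 0.72569,
r · ln(z₂/z₀) = ln(z₁/z₀) ⇒ ln z₀ = (ln z₁ − r·ln z₂)/(1 − r)
ln z₀ = (3.53515 − 0.72569×5.46806) / 0.27431 = -1.5784
z₀ = exp(-1.5784) = 0.2063 m

z₀ ≈ 0.21 m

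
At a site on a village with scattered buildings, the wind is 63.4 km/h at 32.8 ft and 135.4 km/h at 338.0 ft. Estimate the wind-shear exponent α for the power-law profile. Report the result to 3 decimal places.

Power law: V₂/V₁ = (z₂/z₁)^α ⇒ α = ln(V₂/V₁) / ln(z₂/z₁)
α = ln(135.4/63.4) / ln(338.0/32.8) = ln(2.1356) / ln(10.3049)
  = 0.75877 / 2.33262 = 0.32529

α ≈ 0.325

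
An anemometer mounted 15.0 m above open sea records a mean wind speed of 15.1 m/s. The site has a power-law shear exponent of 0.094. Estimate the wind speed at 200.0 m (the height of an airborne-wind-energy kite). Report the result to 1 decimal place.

19.3 m/s

Power-law profile: V₂ = V₁ · (z₂/z₁)^α
V₂ = 15.1 × (200.0/15.0)^0.094 = 15.1 × (13.3333)^0.094
    = 15.1 × 1.2757 = 19.2629 m/s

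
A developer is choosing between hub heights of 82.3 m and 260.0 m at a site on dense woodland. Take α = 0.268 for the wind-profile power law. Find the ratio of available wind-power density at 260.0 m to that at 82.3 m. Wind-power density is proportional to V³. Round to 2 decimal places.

2.52

Speed ratio: V_B/V_A = (z_B/z_A)^α = (260.0/82.3)^0.268 = (3.1592)^0.268 = 1.36109
Power-density ratio: P_B/P_A = (V_B/V_A)³ = (1.36109)³ = 2.52149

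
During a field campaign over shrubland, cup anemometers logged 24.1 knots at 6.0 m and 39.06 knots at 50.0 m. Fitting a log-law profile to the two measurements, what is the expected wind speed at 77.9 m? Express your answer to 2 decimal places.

42.19 knots

Log law: V ∝ ln(z/z₀). From the pair, with r = V₁/V₂ = 0.61700,
ln z₀ = (ln z₁ − r·ln z₂)/(1 − r) = (1.7918 − 0.61700×3.9120)/0.38300 = -1.6239 → z₀ = 0.1971 m
V₃ = V₁ · ln(z₃/z₀)/ln(z₁/z₀) = 24.1 × 5.9793/3.4157 = 42.1885 knots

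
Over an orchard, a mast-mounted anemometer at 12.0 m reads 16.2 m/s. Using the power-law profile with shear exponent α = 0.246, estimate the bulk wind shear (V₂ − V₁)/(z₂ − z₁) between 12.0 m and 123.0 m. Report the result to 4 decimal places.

Power law: V₂ = V₁ · (z₂/z₁)^α = 16.2 × (10.2500)^0.246 = 28.7179 m/s
ΔV/Δz = (28.7179 − 16.2)/(123.0 − 12.0) = 12.5179/111.0000 = 0.11277 m/s/m

0.1128 m/s/m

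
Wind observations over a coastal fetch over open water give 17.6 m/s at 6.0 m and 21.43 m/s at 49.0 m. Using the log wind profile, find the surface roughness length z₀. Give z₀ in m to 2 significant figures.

z₀ ≈ 0.00039 m

Log law: V(z) ∝ ln(z/z₀). With r = V₁/V₂ = 17.6/21.43 = 0.82128,
r · ln(z₂/z₀) = ln(z₁/z₀) ⇒ ln z₀ = (ln z₁ − r·ln z₂)/(1 − r)
ln z₀ = (1.79176 − 0.82128×3.89182) / 0.17872 = -7.8587
z₀ = exp(-7.8587) = 0.0003864 m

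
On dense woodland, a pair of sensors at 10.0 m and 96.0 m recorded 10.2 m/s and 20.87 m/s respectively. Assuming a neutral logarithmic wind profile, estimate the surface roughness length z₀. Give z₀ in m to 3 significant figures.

z₀ ≈ 1.15 m

Log law: V(z) ∝ ln(z/z₀). With r = V₁/V₂ = 10.2/20.87 = 0.48874,
r · ln(z₂/z₀) = ln(z₁/z₀) ⇒ ln z₀ = (ln z₁ − r·ln z₂)/(1 − r)
ln z₀ = (2.30259 − 0.48874×4.56435) / 0.51126 = 0.1404
z₀ = exp(0.1404) = 1.151 m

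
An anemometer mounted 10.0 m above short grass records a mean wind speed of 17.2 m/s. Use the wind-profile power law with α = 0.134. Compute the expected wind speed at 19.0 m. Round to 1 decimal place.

Power-law profile: V₂ = V₁ · (z₂/z₁)^α
V₂ = 17.2 × (19.0/10.0)^0.134 = 17.2 × (1.9000)^0.134
    = 17.2 × 1.0898 = 18.7448 m/s

18.7 m/s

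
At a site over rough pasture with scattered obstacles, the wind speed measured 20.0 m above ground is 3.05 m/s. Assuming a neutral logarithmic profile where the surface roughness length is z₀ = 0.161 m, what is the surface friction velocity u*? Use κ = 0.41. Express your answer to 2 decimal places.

u* ≈ 0.26 m/s

Log law: V(z) = (u*/κ) · ln(z/z₀) ⇒ u* = κ · V / ln(z/z₀)
u* = 0.41 × 3.05 / ln(20.0/0.161) = 0.41 × 3.05 / 4.8221
   = 1.2505 / 4.8221 = 0.2593 m/s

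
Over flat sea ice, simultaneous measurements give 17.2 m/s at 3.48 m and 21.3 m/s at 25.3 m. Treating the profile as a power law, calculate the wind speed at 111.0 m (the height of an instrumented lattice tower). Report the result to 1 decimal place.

25.0 m/s

First find α: α = ln(V₂/V₁)/ln(z₂/z₁) = ln(21.3/17.2)/ln(25.3/3.48) = 0.21380/1.98377 = 0.1078
Extrapolate from 25.3 m to 111.0 m: V₃ = 21.3 × (111.0/25.3)^0.1078 = 21.3 × 1.1728 = 24.9800 m/s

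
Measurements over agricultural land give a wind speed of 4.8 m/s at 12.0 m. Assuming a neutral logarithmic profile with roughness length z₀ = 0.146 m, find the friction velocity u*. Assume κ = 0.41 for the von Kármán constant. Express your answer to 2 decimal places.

u* ≈ 0.45 m/s

Log law: V(z) = (u*/κ) · ln(z/z₀) ⇒ u* = κ · V / ln(z/z₀)
u* = 0.41 × 4.8 / ln(12.0/0.146) = 0.41 × 4.8 / 4.4091
   = 1.9680 / 4.4091 = 0.4464 m/s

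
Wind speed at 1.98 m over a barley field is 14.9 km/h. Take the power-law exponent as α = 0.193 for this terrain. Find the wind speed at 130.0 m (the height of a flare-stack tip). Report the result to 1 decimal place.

Power-law profile: V₂ = V₁ · (z₂/z₁)^α
V₂ = 14.9 × (130.0/1.98)^0.193 = 14.9 × (65.6566)^0.193
    = 14.9 × 2.2425 = 33.4134 km/h

33.4 km/h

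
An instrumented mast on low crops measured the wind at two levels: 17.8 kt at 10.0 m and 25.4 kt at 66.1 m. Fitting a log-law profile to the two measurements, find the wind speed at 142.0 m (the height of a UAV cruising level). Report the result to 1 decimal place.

28.5 kt

Log law: V ∝ ln(z/z₀). From the pair, with r = V₁/V₂ = 0.70079,
ln z₀ = (ln z₁ − r·ln z₂)/(1 − r) = (2.3026 − 0.70079×4.1912)/0.29921 = -2.1207 → z₀ = 0.1200 m
V₃ = V₁ · ln(z₃/z₀)/ln(z₁/z₀) = 17.8 × 7.0765/4.4233 = 28.4771 kt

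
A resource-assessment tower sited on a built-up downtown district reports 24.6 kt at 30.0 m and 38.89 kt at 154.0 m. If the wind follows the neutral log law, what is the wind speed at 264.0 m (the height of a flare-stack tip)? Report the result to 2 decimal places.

43.60 kt

Log law: V ∝ ln(z/z₀). From the pair, with r = V₁/V₂ = 0.63255,
ln z₀ = (ln z₁ − r·ln z₂)/(1 − r) = (3.4012 − 0.63255×5.0370)/0.36745 = 0.5853 → z₀ = 1.795 m
V₃ = V₁ · ln(z₃/z₀)/ln(z₁/z₀) = 24.6 × 4.9907/2.8159 = 43.5987 kt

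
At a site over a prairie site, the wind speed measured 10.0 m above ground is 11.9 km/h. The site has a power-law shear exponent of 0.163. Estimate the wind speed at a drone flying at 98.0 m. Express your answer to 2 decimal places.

Power-law profile: V₂ = V₁ · (z₂/z₁)^α
V₂ = 11.9 × (98.0/10.0)^0.163 = 11.9 × (9.8000)^0.163
    = 11.9 × 1.4507 = 17.2630 km/h

17.26 km/h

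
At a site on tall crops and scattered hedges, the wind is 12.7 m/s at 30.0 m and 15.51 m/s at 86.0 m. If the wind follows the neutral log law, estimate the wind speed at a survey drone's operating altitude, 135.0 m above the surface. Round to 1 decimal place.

Log law: V ∝ ln(z/z₀). From the pair, with r = V₁/V₂ = 0.81883,
ln z₀ = (ln z₁ − r·ln z₂)/(1 − r) = (3.4012 − 0.81883×4.4543)/0.18117 = -1.3586 → z₀ = 0.2570 m
V₃ = V₁ · ln(z₃/z₀)/ln(z₁/z₀) = 12.7 × 6.2639/4.7598 = 16.7132 m/s

16.7 m/s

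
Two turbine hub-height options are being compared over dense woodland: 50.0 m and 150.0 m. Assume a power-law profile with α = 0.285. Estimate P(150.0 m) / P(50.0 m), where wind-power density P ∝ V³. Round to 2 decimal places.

2.56

Speed ratio: V_B/V_A = (z_B/z_A)^α = (150.0/50.0)^0.285 = (3.0000)^0.285 = 1.36766
Power-density ratio: P_B/P_A = (V_B/V_A)³ = (1.36766)³ = 2.55822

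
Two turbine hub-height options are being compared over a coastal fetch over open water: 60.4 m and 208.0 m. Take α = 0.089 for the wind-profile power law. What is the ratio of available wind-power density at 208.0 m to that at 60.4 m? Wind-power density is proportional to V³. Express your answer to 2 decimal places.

Speed ratio: V_B/V_A = (z_B/z_A)^α = (208.0/60.4)^0.089 = (3.4437)^0.089 = 1.11634
Power-density ratio: P_B/P_A = (V_B/V_A)³ = (1.11634)³ = 1.39119

1.39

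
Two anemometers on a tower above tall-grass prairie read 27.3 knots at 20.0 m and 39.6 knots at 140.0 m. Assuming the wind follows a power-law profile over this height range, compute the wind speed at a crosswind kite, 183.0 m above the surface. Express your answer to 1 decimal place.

41.7 knots

First find α: α = ln(V₂/V₁)/ln(z₂/z₁) = ln(39.6/27.3)/ln(140.0/20.0) = 0.37194/1.94591 = 0.1911
Extrapolate from 140.0 m to 183.0 m: V₃ = 39.6 × (183.0/140.0)^0.1911 = 39.6 × 1.0525 = 41.6801 knots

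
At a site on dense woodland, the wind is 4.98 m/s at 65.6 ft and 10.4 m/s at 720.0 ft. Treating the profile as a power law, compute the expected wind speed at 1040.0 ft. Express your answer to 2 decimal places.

First find α: α = ln(V₂/V₁)/ln(z₂/z₁) = ln(10.4/4.98)/ln(720.0/65.6) = 0.73638/2.39568 = 0.3074
Extrapolate from 720.0 ft to 1040.0 ft: V₃ = 10.4 × (1040.0/720.0)^0.3074 = 10.4 × 1.1197 = 11.6445 m/s

11.64 m/s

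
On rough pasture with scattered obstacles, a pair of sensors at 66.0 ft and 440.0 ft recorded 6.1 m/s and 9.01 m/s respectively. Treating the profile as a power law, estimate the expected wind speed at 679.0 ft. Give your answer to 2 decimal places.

9.85 m/s

First find α: α = ln(V₂/V₁)/ln(z₂/z₁) = ln(9.01/6.1)/ln(440.0/66.0) = 0.39005/1.89712 = 0.2056
Extrapolate from 440.0 ft to 679.0 ft: V₃ = 9.01 × (679.0/440.0)^0.2056 = 9.01 × 1.0933 = 9.8506 m/s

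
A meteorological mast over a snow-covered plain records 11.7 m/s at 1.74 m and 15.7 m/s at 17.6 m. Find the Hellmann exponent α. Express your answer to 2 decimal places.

Power law: V₂/V₁ = (z₂/z₁)^α ⇒ α = ln(V₂/V₁) / ln(z₂/z₁)
α = ln(15.7/11.7) / ln(17.6/1.74) = ln(1.3419) / ln(10.1149)
  = 0.29407 / 2.31401 = 0.12708

α ≈ 0.13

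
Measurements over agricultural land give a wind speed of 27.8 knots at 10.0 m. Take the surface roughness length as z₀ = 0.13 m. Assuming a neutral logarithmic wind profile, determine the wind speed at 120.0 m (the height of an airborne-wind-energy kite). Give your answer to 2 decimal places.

43.71 knots

Log law: V(z) ∝ ln(z/z₀), so V₂/V₁ = ln(z₂/z₀) / ln(z₁/z₀).
ln(120.0/0.13) = 6.8277, ln(10.0/0.13) = 4.3428
V₂ = 27.8 × 6.8277/4.3428 = 27.8 × 1.5722 = 43.7069 knots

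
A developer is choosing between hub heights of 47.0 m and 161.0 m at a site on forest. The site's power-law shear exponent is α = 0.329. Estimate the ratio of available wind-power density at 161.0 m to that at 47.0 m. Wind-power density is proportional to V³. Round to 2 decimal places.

3.37

Speed ratio: V_B/V_A = (z_B/z_A)^α = (161.0/47.0)^0.329 = (3.4255)^0.329 = 1.49943
Power-density ratio: P_B/P_A = (V_B/V_A)³ = (1.49943)³ = 3.37114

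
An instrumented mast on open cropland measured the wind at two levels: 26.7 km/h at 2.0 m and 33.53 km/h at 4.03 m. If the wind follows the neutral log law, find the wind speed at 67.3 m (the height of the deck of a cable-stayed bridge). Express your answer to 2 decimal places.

Log law: V ∝ ln(z/z₀). From the pair, with r = V₁/V₂ = 0.79630,
ln z₀ = (ln z₁ − r·ln z₂)/(1 − r) = (0.6931 − 0.79630×1.3938)/0.20370 = -2.0457 → z₀ = 0.1293 m
V₃ = V₁ · ln(z₃/z₀)/ln(z₁/z₀) = 26.7 × 6.2549/2.7389 = 60.9759 km/h

60.98 km/h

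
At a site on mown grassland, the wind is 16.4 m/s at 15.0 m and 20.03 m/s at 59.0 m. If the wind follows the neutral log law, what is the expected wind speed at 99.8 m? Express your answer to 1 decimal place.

21.4 m/s

Log law: V ∝ ln(z/z₀). From the pair, with r = V₁/V₂ = 0.81877,
ln z₀ = (ln z₁ − r·ln z₂)/(1 − r) = (2.7081 − 0.81877×4.0775)/0.18123 = -3.4792 → z₀ = 0.03083 m
V₃ = V₁ · ln(z₃/z₀)/ln(z₁/z₀) = 16.4 × 8.0823/6.1872 = 21.4233 m/s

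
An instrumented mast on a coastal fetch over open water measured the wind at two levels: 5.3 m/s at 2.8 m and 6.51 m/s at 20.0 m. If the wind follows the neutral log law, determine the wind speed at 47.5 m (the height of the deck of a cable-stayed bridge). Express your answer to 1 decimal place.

Log law: V ∝ ln(z/z₀). From the pair, with r = V₁/V₂ = 0.81413,
ln z₀ = (ln z₁ − r·ln z₂)/(1 − r) = (1.0296 − 0.81413×2.9957)/0.18587 = -7.5823 → z₀ = 0.0005094 m
V₃ = V₁ · ln(z₃/z₀)/ln(z₁/z₀) = 5.3 × 11.4430/8.6119 = 7.0423 m/s

7.0 m/s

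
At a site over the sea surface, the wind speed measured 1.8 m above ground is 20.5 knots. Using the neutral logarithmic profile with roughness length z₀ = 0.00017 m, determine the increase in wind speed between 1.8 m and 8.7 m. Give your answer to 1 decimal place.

Log law: V₂ = V₁ · ln(z₂/z₀)/ln(z₁/z₀) = 20.5 × 10.8430/9.2675 = 23.9851 knots
ΔV = 23.9851 − 20.5 = 3.4851 knots

3.5 knots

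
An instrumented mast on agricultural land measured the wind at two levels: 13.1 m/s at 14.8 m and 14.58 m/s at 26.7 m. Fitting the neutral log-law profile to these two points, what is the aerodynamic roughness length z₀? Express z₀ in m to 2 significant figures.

z₀ ≈ 0.080 m

Log law: V(z) ∝ ln(z/z₀). With r = V₁/V₂ = 13.1/14.58 = 0.89849,
r · ln(z₂/z₀) = ln(z₁/z₀) ⇒ ln z₀ = (ln z₁ − r·ln z₂)/(1 − r)
ln z₀ = (2.69463 − 0.89849×3.28466) / 0.10151 = -2.5280
z₀ = exp(-2.5280) = 0.07982 m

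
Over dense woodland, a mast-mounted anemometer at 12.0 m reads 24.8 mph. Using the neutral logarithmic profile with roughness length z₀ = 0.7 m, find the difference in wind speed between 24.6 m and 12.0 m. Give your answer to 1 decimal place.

Log law: V₂ = V₁ · ln(z₂/z₀)/ln(z₁/z₀) = 24.8 × 3.5594/2.8416 = 31.0650 mph
ΔV = 31.0650 − 24.8 = 6.2650 mph

6.3 mph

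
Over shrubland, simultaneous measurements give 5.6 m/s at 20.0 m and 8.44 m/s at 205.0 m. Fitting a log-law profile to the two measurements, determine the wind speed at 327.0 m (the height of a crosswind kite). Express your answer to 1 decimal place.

9.0 m/s

Log law: V ∝ ln(z/z₀). From the pair, with r = V₁/V₂ = 0.66351,
ln z₀ = (ln z₁ − r·ln z₂)/(1 − r) = (2.9957 − 0.66351×5.3230)/0.33649 = -1.5933 → z₀ = 0.2033 m
V₃ = V₁ · ln(z₃/z₀)/ln(z₁/z₀) = 5.6 × 7.3832/4.5890 = 9.0098 m/s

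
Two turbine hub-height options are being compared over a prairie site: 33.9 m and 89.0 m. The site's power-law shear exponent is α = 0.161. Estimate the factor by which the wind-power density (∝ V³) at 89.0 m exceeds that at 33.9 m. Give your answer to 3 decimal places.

Speed ratio: V_B/V_A = (z_B/z_A)^α = (89.0/33.9)^0.161 = (2.6254)^0.161 = 1.16813
Power-density ratio: P_B/P_A = (V_B/V_A)³ = (1.16813)³ = 1.59393

1.594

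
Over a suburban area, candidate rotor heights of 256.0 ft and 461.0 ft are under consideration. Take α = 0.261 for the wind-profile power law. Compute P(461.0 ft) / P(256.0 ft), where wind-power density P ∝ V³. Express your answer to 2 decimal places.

Speed ratio: V_B/V_A = (z_B/z_A)^α = (461.0/256.0)^0.261 = (1.8008)^0.261 = 1.16594
Power-density ratio: P_B/P_A = (V_B/V_A)³ = (1.16594)³ = 1.58499

1.58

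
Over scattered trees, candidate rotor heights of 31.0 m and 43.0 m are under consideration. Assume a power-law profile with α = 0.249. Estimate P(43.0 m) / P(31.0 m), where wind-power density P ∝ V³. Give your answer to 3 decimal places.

Speed ratio: V_B/V_A = (z_B/z_A)^α = (43.0/31.0)^0.249 = (1.3871)^0.249 = 1.08489
Power-density ratio: P_B/P_A = (V_B/V_A)³ = (1.08489)³ = 1.27689

1.277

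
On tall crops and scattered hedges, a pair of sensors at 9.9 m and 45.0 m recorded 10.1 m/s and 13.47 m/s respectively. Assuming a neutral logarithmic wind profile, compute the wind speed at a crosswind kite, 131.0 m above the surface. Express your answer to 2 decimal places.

15.85 m/s

Log law: V ∝ ln(z/z₀). From the pair, with r = V₁/V₂ = 0.74981,
ln z₀ = (ln z₁ − r·ln z₂)/(1 − r) = (2.2925 − 0.74981×3.8067)/0.25019 = -2.2454 → z₀ = 0.1059 m
V₃ = V₁ · ln(z₃/z₀)/ln(z₁/z₀) = 10.1 × 7.1206/4.5379 = 15.8482 m/s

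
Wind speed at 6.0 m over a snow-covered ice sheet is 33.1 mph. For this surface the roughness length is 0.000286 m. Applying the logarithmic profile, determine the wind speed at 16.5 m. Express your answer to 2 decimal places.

Log law: V(z) ∝ ln(z/z₀), so V₂/V₁ = ln(z₂/z₀) / ln(z₁/z₀).
ln(16.5/0.000286) = 10.9629, ln(6.0/0.000286) = 9.9513
V₂ = 33.1 × 10.9629/9.9513 = 33.1 × 1.1017 = 36.4648 mph

36.46 mph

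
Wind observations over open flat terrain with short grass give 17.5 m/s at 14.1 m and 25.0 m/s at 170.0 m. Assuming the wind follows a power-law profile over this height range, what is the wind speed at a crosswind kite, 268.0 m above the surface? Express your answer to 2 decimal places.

26.68 m/s

First find α: α = ln(V₂/V₁)/ln(z₂/z₁) = ln(25.0/17.5)/ln(170.0/14.1) = 0.35667/2.48962 = 0.1433
Extrapolate from 170.0 m to 268.0 m: V₃ = 25.0 × (268.0/170.0)^0.1433 = 25.0 × 1.0674 = 26.6846 m/s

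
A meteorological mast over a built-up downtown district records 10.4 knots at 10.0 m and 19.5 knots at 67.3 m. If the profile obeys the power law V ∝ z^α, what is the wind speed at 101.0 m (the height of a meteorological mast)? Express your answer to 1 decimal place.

First find α: α = ln(V₂/V₁)/ln(z₂/z₁) = ln(19.5/10.4)/ln(67.3/10.0) = 0.62861/1.90658 = 0.3297
Extrapolate from 67.3 m to 101.0 m: V₃ = 19.5 × (101.0/67.3)^0.3297 = 19.5 × 1.1432 = 22.2928 knots

22.3 knots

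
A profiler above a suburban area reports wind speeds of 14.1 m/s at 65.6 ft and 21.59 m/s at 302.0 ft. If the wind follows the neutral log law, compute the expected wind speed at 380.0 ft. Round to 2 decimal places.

Log law: V ∝ ln(z/z₀). From the pair, with r = V₁/V₂ = 0.65308,
ln z₀ = (ln z₁ − r·ln z₂)/(1 − r) = (4.1836 − 0.65308×5.7104)/0.34692 = 1.3093 → z₀ = 3.703 ft
V₃ = V₁ · ln(z₃/z₀)/ln(z₁/z₀) = 14.1 × 4.6309/2.8743 = 22.7170 m/s

22.72 m/s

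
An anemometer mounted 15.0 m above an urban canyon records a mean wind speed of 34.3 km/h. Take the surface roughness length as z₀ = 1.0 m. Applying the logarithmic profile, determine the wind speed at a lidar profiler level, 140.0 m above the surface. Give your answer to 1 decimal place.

62.6 km/h

Log law: V(z) ∝ ln(z/z₀), so V₂/V₁ = ln(z₂/z₀) / ln(z₁/z₀).
ln(140.0/1.0) = 4.9416, ln(15.0/1.0) = 2.7081
V₂ = 34.3 × 4.9416/2.7081 = 34.3 × 1.8248 = 62.5905 km/h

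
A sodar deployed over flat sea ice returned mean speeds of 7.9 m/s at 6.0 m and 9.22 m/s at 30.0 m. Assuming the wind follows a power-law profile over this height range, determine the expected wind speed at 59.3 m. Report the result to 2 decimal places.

First find α: α = ln(V₂/V₁)/ln(z₂/z₁) = ln(9.22/7.9)/ln(30.0/6.0) = 0.15451/1.60944 = 0.0960
Extrapolate from 30.0 m to 59.3 m: V₃ = 9.22 × (59.3/30.0)^0.0960 = 9.22 × 1.0676 = 9.8433 m/s

9.84 m/s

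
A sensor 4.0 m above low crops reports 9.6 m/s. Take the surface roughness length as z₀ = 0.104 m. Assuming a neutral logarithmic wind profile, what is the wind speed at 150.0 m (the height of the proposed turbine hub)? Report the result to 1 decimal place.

19.1 m/s

Log law: V(z) ∝ ln(z/z₀), so V₂/V₁ = ln(z₂/z₀) / ln(z₁/z₀).
ln(150.0/0.104) = 7.2740, ln(4.0/0.104) = 3.6497
V₂ = 9.6 × 7.2740/3.6497 = 9.6 × 1.9931 = 19.1334 m/s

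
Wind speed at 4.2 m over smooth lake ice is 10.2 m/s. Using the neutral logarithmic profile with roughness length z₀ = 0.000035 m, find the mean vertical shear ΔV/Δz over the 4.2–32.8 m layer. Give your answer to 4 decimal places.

Log law: V₂ = V₁ · ln(z₂/z₀)/ln(z₁/z₀) = 10.2 × 13.7506/11.6952 = 11.9926 m/s
ΔV/Δz = (11.9926 − 10.2)/(32.8 − 4.2) = 1.7926/28.6000 = 0.06268 m/s/m

0.0627 m/s/m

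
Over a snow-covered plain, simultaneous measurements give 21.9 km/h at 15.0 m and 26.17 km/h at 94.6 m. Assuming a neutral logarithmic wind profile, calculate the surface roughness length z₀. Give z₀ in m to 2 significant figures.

z₀ ≈ 0.0012 m

Log law: V(z) ∝ ln(z/z₀). With r = V₁/V₂ = 21.9/26.17 = 0.83684,
r · ln(z₂/z₀) = ln(z₁/z₀) ⇒ ln z₀ = (ln z₁ − r·ln z₂)/(1 − r)
ln z₀ = (2.70805 − 0.83684×4.54966) / 0.16316 = -6.7372
z₀ = exp(-6.7372) = 0.001186 m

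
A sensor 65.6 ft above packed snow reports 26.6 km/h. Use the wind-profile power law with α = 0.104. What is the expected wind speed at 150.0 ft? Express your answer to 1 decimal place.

Power-law profile: V₂ = V₁ · (z₂/z₁)^α
V₂ = 26.6 × (150.0/65.6)^0.104 = 26.6 × (2.2866)^0.104
    = 26.6 × 1.0898 = 28.9893 km/h

29.0 km/h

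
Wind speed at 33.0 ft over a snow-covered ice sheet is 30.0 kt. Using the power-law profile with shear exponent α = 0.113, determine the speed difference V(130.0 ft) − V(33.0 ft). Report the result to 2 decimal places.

Power law: V₂ = V₁ · (z₂/z₁)^α = 30.0 × (3.9394)^0.113 = 35.0271 kt
ΔV = 35.0271 − 30.0 = 5.0271 kt

5.03 kt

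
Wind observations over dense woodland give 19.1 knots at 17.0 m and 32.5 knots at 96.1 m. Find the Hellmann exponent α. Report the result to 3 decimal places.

α ≈ 0.307

Power law: V₂/V₁ = (z₂/z₁)^α ⇒ α = ln(V₂/V₁) / ln(z₂/z₁)
α = ln(32.5/19.1) / ln(96.1/17.0) = ln(1.7016) / ln(5.6529)
  = 0.53155 / 1.73218 = 0.30687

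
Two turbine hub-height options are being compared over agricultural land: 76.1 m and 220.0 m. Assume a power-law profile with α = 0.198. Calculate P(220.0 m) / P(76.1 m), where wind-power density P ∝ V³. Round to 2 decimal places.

Speed ratio: V_B/V_A = (z_B/z_A)^α = (220.0/76.1)^0.198 = (2.8909)^0.198 = 1.23392
Power-density ratio: P_B/P_A = (V_B/V_A)³ = (1.23392)³ = 1.87870

1.88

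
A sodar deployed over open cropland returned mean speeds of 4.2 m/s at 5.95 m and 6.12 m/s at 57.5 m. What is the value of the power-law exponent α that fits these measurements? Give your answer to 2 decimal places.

Power law: V₂/V₁ = (z₂/z₁)^α ⇒ α = ln(V₂/V₁) / ln(z₂/z₁)
α = ln(6.12/4.2) / ln(57.5/5.95) = ln(1.4571) / ln(9.6639)
  = 0.37648 / 2.26839 = 0.16597

α ≈ 0.17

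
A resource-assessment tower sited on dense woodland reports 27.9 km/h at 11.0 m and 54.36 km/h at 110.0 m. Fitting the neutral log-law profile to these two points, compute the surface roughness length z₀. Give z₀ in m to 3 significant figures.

Log law: V(z) ∝ ln(z/z₀). With r = V₁/V₂ = 27.9/54.36 = 0.51325,
r · ln(z₂/z₀) = ln(z₁/z₀) ⇒ ln z₀ = (ln z₁ − r·ln z₂)/(1 − r)
ln z₀ = (2.39790 − 0.51325×4.70048) / 0.48675 = -0.0300
z₀ = exp(-0.0300) = 0.9704 m

z₀ ≈ 0.970 m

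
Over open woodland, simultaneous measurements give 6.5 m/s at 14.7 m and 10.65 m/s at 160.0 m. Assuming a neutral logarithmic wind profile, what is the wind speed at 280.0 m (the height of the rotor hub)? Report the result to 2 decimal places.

11.62 m/s

Log law: V ∝ ln(z/z₀). From the pair, with r = V₁/V₂ = 0.61033,
ln z₀ = (ln z₁ − r·ln z₂)/(1 − r) = (2.6878 − 0.61033×5.0752)/0.38967 = -1.0513 → z₀ = 0.3495 m
V₃ = V₁ · ln(z₃/z₀)/ln(z₁/z₀) = 6.5 × 6.6861/3.7392 = 11.6228 m/s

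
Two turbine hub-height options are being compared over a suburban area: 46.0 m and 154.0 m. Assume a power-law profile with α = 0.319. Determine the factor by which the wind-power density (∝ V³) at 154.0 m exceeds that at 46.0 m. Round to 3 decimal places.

Speed ratio: V_B/V_A = (z_B/z_A)^α = (154.0/46.0)^0.319 = (3.3478)^0.319 = 1.47028
Power-density ratio: P_B/P_A = (V_B/V_A)³ = (1.47028)³ = 3.17832

3.178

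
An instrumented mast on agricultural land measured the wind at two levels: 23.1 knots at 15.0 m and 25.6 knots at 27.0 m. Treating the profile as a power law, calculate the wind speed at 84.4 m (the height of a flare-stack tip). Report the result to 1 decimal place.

First find α: α = ln(V₂/V₁)/ln(z₂/z₁) = ln(25.6/23.1)/ln(27.0/15.0) = 0.10276/0.58779 = 0.1748
Extrapolate from 27.0 m to 84.4 m: V₃ = 25.6 × (84.4/27.0)^0.1748 = 25.6 × 1.2205 = 31.2446 knots

31.2 knots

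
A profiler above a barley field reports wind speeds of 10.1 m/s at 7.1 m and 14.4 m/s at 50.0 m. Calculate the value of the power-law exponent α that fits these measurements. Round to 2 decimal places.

Power law: V₂/V₁ = (z₂/z₁)^α ⇒ α = ln(V₂/V₁) / ln(z₂/z₁)
α = ln(14.4/10.1) / ln(50.0/7.1) = ln(1.4257) / ln(7.0423)
  = 0.35469 / 1.95193 = 0.18171

α ≈ 0.18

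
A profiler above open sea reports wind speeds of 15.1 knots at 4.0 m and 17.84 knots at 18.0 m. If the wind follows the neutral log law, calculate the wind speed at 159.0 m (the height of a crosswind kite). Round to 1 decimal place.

21.8 knots

Log law: V ∝ ln(z/z₀). From the pair, with r = V₁/V₂ = 0.84641,
ln z₀ = (ln z₁ − r·ln z₂)/(1 − r) = (1.3863 − 0.84641×2.8904)/0.15359 = -6.9026 → z₀ = 0.001005 m
V₃ = V₁ · ln(z₃/z₀)/ln(z₁/z₀) = 15.1 × 11.9715/8.2889 = 21.8087 knots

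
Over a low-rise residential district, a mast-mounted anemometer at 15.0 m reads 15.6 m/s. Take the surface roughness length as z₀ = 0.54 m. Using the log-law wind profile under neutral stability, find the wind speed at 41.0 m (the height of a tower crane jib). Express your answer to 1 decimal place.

20.3 m/s

Log law: V(z) ∝ ln(z/z₀), so V₂/V₁ = ln(z₂/z₀) / ln(z₁/z₀).
ln(41.0/0.54) = 4.3298, ln(15.0/0.54) = 3.3242
V₂ = 15.6 × 4.3298/3.3242 = 15.6 × 1.3025 = 20.3187 m/s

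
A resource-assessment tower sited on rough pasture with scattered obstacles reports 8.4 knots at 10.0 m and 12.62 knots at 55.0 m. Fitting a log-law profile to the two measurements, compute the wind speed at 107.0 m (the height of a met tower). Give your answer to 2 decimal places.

14.27 knots

Log law: V ∝ ln(z/z₀). From the pair, with r = V₁/V₂ = 0.66561,
ln z₀ = (ln z₁ − r·ln z₂)/(1 − r) = (2.3026 − 0.66561×4.0073)/0.33439 = -1.0908 → z₀ = 0.3360 m
V₃ = V₁ · ln(z₃/z₀)/ln(z₁/z₀) = 8.4 × 5.7636/3.3933 = 14.2674 knots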